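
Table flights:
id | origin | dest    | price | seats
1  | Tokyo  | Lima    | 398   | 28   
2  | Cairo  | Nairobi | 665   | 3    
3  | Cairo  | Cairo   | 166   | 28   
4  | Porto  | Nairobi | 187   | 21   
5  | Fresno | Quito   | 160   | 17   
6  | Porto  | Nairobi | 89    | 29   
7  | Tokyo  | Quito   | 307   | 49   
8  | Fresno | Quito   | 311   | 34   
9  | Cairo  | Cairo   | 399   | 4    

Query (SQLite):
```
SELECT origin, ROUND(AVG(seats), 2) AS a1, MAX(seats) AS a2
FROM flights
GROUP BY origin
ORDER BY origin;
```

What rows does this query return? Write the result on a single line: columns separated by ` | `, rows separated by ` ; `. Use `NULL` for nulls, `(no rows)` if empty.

Cairo | 11.67 | 28 ; Fresno | 25.5 | 34 ; Porto | 25 | 29 ; Tokyo | 38.5 | 49

Group flights by origin.
Per group compute: ROUND(AVG(seats), 2), MAX(seats).
  Cairo: ids {2, 3, 9} → ROUND(AVG(seats), 2)=11.67, MAX(seats)=28
  Fresno: ids {5, 8} → ROUND(AVG(seats), 2)=25.5, MAX(seats)=34
  Porto: ids {4, 6} → ROUND(AVG(seats), 2)=25, MAX(seats)=29
  Tokyo: ids {1, 7} → ROUND(AVG(seats), 2)=38.5, MAX(seats)=49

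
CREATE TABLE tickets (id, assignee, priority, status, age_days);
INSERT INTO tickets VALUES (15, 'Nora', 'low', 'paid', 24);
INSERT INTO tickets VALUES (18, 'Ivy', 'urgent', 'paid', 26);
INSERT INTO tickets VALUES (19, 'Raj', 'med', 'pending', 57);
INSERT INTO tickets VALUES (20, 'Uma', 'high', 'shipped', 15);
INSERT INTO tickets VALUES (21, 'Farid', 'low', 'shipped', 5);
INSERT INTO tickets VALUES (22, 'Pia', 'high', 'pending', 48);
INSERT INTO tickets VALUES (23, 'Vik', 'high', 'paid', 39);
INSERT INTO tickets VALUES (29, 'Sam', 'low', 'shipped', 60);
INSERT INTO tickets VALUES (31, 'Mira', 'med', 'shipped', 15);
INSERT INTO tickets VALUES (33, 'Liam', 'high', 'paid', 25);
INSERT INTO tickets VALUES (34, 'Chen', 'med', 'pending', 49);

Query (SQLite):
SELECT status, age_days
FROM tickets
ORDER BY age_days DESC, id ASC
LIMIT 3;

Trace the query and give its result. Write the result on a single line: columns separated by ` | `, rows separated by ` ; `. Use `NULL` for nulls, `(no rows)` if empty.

shipped | 60 ; pending | 57 ; pending | 49

Sort by age_days desc, tiebreak id asc: (60, id=29), (57, id=19), (49, id=34), (48, id=22), (39, id=23), (26, id=18) …. Take first 3.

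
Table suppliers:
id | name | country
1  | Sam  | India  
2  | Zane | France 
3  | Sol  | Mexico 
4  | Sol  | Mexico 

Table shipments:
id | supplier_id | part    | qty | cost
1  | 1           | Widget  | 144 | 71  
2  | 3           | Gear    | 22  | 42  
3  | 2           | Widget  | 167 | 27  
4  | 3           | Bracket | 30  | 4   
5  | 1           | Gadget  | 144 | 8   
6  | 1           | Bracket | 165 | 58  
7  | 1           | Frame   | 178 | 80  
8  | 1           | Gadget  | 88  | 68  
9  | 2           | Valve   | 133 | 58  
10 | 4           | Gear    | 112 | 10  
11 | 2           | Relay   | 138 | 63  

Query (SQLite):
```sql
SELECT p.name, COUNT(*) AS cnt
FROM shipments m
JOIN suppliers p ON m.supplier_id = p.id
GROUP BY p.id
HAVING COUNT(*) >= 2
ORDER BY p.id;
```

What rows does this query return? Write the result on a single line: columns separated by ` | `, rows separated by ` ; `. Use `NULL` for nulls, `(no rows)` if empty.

Sam | 5 ; Zane | 3 ; Sol | 2

Join each shipments row to its suppliers via supplier_id.
Group joined rows by suppliers.id; compute COUNT(*) per group.
HAVING: keep groups with count ≥ 2.
  1: ids {1, 5, 6, 7, 8} → COUNT(*)=5
  2: ids {3, 9, 11} → COUNT(*)=3
  3: ids {2, 4} → COUNT(*)=2
  4: ids {10} → COUNT(*)=1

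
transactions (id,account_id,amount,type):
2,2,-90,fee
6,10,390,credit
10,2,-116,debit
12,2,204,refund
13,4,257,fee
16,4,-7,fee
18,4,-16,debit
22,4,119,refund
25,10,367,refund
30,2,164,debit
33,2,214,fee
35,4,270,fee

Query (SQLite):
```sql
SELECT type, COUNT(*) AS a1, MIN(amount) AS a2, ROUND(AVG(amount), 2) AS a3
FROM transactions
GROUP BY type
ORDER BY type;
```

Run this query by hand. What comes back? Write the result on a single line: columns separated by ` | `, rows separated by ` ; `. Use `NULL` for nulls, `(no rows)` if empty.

Group transactions by type.
Per group compute: COUNT(*), MIN(amount), ROUND(AVG(amount), 2).
  credit: ids {6} → COUNT(*)=1, MIN(amount)=390, ROUND(AVG(amount), 2)=390
  debit: ids {10, 18, 30} → COUNT(*)=3, MIN(amount)=-116, ROUND(AVG(amount), 2)=10.67
  fee: ids {2, 13, 16, 33, 35} → COUNT(*)=5, MIN(amount)=-90, ROUND(AVG(amount), 2)=128.8
  refund: ids {12, 22, 25} → COUNT(*)=3, MIN(amount)=119, ROUND(AVG(amount), 2)=230

credit | 1 | 390 | 390 ; debit | 3 | -116 | 10.67 ; fee | 5 | -90 | 128.8 ; refund | 3 | 119 | 230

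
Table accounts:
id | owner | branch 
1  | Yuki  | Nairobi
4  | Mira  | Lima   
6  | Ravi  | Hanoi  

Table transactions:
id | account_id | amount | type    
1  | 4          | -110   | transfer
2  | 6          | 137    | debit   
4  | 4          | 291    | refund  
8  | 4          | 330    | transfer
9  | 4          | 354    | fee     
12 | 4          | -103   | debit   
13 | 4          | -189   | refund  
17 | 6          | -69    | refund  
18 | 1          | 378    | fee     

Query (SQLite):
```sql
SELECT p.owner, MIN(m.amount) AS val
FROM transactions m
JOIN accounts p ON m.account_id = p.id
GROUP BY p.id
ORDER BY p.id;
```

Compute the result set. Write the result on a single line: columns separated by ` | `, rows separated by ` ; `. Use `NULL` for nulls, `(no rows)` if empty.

Yuki | 378 ; Mira | -189 ; Ravi | -69

Join each transactions row to its accounts via account_id.
Group joined rows by accounts.id; compute MIN(m.amount) per group.
  1: ids {18} → MIN(m.amount)=378
  4: ids {1, 4, 8, 9, 12, 13} → MIN(m.amount)=-189
  6: ids {2, 17} → MIN(m.amount)=-69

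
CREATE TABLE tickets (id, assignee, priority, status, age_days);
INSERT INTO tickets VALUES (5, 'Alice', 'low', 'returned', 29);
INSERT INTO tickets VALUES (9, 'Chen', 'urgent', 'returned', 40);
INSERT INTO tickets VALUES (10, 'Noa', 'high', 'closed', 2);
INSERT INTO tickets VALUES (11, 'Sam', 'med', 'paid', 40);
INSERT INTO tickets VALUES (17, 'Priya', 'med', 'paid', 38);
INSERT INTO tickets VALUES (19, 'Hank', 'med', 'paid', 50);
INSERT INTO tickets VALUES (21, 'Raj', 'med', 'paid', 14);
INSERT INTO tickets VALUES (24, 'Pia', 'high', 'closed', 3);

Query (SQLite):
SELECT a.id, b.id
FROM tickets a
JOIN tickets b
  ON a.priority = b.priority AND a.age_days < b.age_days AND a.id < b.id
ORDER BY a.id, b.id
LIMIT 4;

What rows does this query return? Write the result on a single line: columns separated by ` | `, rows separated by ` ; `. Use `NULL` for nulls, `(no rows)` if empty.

10 | 24 ; 11 | 19 ; 17 | 19

Pairs (a,b) with same priority, a.age_days < b.age_days, a.id < b.id.
priority groups: high:{10,24} low:{5} med:{11,17,19,21} urgent:{9}
Ordered by (a.id, b.id); first 4.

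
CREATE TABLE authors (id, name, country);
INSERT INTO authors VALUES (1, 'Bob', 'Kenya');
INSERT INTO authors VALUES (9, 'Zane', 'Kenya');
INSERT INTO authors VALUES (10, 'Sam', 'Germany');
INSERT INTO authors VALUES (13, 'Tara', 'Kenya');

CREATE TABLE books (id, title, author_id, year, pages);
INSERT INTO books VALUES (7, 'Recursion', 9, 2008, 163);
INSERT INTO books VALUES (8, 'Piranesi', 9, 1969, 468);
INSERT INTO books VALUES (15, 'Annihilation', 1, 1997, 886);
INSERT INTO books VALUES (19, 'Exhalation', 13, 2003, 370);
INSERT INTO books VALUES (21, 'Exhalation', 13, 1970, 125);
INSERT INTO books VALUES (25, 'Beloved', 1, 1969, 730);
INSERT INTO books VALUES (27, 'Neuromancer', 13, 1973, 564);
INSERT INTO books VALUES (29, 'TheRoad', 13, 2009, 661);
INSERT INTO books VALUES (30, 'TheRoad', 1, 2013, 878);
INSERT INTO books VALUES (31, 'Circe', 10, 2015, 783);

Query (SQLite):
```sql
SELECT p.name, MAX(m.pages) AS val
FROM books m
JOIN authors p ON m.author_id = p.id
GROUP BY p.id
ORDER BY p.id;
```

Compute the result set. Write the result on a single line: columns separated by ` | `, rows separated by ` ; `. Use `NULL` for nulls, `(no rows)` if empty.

Bob | 886 ; Zane | 468 ; Sam | 783 ; Tara | 661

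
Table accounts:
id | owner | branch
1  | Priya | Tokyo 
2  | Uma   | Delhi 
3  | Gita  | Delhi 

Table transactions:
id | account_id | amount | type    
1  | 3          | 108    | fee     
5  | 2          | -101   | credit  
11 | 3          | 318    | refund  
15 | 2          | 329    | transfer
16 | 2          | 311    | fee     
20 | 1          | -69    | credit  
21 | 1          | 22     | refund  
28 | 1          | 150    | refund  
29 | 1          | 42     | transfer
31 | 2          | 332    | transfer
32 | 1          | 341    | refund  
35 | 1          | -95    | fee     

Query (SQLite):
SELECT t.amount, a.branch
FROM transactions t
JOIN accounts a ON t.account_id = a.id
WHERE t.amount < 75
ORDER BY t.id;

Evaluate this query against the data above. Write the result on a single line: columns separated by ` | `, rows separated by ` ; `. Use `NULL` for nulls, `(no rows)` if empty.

-101 | Delhi ; -69 | Tokyo ; 22 | Tokyo ; 42 | Tokyo ; -95 | Tokyo

Each transactions row matches the accounts row where account_id = accounts.id.
Then keep rows with t.amount < 75.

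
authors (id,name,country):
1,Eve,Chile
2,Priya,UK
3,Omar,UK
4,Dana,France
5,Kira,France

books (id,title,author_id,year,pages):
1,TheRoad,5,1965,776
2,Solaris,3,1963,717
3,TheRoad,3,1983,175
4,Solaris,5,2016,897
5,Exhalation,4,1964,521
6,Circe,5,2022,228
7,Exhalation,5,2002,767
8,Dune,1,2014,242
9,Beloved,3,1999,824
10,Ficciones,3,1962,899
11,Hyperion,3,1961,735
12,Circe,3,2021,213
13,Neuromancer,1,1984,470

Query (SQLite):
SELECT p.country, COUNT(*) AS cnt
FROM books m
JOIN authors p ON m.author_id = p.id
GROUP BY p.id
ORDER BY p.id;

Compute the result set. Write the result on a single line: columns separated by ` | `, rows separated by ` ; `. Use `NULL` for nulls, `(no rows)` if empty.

Join each books row to its authors via author_id.
Group joined rows by authors.id; compute COUNT(*) per group.
  1: ids {8, 13} → COUNT(*)=2
  3: ids {2, 3, 9, 10, 11, 12} → COUNT(*)=6
  4: ids {5} → COUNT(*)=1
  5: ids {1, 4, 6, 7} → COUNT(*)=4

Chile | 2 ; UK | 6 ; France | 1 ; France | 4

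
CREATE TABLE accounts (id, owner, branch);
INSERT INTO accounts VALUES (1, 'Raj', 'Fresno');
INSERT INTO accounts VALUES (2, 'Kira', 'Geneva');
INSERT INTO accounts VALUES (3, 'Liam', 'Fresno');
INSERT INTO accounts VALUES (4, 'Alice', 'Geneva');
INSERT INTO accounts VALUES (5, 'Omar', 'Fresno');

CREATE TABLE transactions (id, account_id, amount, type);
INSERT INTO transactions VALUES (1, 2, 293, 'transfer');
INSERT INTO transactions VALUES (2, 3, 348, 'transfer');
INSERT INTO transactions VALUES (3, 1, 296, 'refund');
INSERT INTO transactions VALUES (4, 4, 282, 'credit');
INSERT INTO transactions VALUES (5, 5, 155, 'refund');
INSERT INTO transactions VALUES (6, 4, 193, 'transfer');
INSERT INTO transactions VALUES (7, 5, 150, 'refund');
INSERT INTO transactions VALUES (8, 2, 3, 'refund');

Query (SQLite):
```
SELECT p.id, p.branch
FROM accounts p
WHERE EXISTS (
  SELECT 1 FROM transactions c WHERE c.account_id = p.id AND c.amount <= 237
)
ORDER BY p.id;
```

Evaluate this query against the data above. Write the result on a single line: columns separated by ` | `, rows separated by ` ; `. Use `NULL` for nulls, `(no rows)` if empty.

For each accounts row, check whether any transactions with matching account_id has amount <= 237.
Keep rows where that is true.

2 | Geneva ; 4 | Geneva ; 5 | Fresno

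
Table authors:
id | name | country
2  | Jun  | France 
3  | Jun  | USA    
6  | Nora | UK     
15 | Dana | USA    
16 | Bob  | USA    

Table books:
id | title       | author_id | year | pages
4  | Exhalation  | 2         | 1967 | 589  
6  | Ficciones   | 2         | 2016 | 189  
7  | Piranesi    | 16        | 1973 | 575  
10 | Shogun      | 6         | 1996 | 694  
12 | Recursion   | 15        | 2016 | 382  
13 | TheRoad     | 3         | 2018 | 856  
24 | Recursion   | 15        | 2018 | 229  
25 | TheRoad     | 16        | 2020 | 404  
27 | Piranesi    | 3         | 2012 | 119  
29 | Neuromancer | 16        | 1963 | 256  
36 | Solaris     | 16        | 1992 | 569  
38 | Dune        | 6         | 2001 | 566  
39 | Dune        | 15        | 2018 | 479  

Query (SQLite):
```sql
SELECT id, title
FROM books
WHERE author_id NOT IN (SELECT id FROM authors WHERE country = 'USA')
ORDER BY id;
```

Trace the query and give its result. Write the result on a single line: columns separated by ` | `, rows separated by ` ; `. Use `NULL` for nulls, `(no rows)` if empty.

4 | Exhalation ; 6 | Ficciones ; 10 | Shogun ; 38 | Dune

Inner query: authors.id where country = 'USA'.
Outer: keep books rows whose author_id is not in that set.
Inner query → {3, 15, 16}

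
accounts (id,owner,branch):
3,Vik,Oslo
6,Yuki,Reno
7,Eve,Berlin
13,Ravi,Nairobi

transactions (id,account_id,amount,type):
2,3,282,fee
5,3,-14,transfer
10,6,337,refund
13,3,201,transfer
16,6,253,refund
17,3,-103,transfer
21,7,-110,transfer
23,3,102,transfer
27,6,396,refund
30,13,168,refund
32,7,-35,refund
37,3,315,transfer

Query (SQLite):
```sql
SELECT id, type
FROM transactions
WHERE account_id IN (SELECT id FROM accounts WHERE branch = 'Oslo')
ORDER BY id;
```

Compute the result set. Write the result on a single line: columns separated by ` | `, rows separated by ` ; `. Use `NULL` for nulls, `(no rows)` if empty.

Inner query: accounts.id where branch = 'Oslo'.
Outer: keep transactions rows whose account_id is in that set.
Inner query → {3}

2 | fee ; 5 | transfer ; 13 | transfer ; 17 | transfer ; 23 | transfer ; 37 | transfer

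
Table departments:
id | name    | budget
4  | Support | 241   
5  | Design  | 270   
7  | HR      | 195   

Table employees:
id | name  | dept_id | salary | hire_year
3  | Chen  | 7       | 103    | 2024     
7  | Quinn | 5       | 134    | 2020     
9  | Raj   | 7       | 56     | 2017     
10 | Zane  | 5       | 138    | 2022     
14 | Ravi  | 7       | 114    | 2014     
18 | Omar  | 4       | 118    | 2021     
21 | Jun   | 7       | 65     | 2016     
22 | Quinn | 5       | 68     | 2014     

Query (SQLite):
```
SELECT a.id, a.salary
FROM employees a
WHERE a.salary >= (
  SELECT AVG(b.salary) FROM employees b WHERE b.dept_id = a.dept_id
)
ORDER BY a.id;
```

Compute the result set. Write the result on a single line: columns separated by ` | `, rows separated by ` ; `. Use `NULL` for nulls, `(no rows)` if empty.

3 | 103 ; 7 | 134 ; 10 | 138 ; 14 | 114 ; 18 | 118

For each employees row a, compute AVG(salary) over rows sharing a.dept_id.
Keep row a if a.salary >= that per-group AVG.
  dept_id=4: AVG(salary) = 118.0
  dept_id=5: AVG(salary) = 113.333333
  dept_id=7: AVG(salary) = 84.5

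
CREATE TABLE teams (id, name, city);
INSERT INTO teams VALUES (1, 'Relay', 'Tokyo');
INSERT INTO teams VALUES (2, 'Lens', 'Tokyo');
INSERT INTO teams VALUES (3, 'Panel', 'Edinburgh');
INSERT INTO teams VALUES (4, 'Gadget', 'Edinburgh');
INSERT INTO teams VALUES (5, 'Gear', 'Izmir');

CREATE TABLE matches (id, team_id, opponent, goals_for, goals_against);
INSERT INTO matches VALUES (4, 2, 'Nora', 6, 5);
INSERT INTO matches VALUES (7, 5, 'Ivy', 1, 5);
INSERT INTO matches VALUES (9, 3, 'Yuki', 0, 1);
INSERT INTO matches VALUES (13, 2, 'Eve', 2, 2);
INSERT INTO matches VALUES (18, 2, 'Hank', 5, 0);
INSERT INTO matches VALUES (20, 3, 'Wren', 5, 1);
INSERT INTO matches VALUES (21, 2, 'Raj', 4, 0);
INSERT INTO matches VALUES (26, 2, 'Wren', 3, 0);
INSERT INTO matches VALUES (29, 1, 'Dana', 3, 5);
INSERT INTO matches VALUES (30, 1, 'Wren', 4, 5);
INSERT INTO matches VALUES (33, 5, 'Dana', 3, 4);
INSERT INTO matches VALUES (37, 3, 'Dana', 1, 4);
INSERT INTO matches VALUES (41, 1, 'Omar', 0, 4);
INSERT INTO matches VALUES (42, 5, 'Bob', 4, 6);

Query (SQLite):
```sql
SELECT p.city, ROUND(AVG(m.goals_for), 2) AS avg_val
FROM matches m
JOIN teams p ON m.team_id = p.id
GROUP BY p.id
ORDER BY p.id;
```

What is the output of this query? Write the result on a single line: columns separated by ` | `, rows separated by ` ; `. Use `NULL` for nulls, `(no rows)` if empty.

Join each matches row to its teams via team_id.
Group joined rows by teams.id; compute ROUND(AVG(m.goals_for), 2) per group.
  1: ids {29, 30, 41} → ROUND(AVG(m.goals_for), 2)=2.33
  2: ids {4, 13, 18, 21, 26} → ROUND(AVG(m.goals_for), 2)=4
  3: ids {9, 20, 37} → ROUND(AVG(m.goals_for), 2)=2
  5: ids {7, 33, 42} → ROUND(AVG(m.goals_for), 2)=2.67

Tokyo | 2.33 ; Tokyo | 4 ; Edinburgh | 2 ; Izmir | 2.67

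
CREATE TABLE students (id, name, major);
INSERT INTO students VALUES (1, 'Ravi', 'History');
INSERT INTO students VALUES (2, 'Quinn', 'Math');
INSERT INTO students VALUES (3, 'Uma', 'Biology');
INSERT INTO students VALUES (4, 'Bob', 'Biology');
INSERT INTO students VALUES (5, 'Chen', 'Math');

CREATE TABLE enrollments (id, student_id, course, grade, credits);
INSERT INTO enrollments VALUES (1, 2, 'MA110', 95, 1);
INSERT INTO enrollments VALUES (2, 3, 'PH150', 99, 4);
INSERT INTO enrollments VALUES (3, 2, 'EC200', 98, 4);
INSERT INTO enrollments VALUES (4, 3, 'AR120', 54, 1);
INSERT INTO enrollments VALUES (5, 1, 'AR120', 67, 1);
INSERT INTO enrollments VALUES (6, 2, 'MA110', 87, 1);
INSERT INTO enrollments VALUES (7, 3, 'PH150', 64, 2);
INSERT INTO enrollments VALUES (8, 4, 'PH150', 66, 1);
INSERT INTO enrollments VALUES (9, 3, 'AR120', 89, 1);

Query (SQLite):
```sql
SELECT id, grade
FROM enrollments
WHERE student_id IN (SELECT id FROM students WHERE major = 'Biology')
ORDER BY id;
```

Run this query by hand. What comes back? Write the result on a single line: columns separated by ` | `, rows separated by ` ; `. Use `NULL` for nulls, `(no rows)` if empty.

2 | 99 ; 4 | 54 ; 7 | 64 ; 8 | 66 ; 9 | 89

Inner query: students.id where major = 'Biology'.
Outer: keep enrollments rows whose student_id is in that set.
Inner query → {3, 4}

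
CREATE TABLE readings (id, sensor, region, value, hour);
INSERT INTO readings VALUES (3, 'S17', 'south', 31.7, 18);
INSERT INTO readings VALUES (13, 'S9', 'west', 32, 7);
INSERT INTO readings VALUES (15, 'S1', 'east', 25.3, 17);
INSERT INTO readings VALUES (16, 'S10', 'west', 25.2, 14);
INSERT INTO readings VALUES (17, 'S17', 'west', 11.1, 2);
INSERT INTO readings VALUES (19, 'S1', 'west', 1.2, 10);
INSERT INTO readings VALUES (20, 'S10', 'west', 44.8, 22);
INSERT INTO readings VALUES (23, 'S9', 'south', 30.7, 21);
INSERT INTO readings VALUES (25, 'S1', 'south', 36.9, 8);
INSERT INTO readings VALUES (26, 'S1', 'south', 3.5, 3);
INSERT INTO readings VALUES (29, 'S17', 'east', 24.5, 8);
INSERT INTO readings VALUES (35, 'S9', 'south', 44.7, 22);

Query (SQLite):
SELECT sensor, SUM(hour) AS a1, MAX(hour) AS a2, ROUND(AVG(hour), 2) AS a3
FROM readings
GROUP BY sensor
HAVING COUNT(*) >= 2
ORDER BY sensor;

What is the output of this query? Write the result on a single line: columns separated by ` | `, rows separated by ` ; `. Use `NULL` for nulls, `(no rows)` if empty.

S1 | 38 | 17 | 9.5 ; S10 | 36 | 22 | 18 ; S17 | 28 | 18 | 9.33 ; S9 | 50 | 22 | 16.67

Group readings by sensor.
Per group compute: SUM(hour), MAX(hour), ROUND(AVG(hour), 2).
HAVING: drop groups with fewer than 2 rows.
  S1: ids {15, 19, 25, 26} → SUM(hour)=38, MAX(hour)=17, ROUND(AVG(hour), 2)=9.5
  S10: ids {16, 20} → SUM(hour)=36, MAX(hour)=22, ROUND(AVG(hour), 2)=18
  S17: ids {3, 17, 29} → SUM(hour)=28, MAX(hour)=18, ROUND(AVG(hour), 2)=9.33
  S9: ids {13, 23, 35} → SUM(hour)=50, MAX(hour)=22, ROUND(AVG(hour), 2)=16.67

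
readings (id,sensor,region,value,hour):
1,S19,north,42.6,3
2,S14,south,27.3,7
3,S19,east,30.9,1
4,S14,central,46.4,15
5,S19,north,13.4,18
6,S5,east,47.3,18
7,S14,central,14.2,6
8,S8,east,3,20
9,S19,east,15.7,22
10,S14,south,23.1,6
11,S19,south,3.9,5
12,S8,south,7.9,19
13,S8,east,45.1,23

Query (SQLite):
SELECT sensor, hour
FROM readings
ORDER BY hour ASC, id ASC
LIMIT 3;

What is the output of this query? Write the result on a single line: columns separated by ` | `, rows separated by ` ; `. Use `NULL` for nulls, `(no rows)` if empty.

S19 | 1 ; S19 | 3 ; S19 | 5

Sort by hour asc, tiebreak id asc: (1, id=3), (3, id=1), (5, id=11), (6, id=7), (6, id=10), (7, id=2) …. Take first 3.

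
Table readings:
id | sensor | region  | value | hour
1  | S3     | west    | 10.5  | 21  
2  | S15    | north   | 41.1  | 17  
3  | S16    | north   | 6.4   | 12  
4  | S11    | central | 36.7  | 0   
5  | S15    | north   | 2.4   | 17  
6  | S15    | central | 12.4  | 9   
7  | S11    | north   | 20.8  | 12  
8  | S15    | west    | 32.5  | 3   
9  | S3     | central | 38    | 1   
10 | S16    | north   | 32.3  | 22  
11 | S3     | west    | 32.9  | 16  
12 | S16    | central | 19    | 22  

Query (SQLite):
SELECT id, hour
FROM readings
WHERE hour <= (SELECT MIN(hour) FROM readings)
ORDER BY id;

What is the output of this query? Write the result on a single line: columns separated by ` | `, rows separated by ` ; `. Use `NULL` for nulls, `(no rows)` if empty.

4 | 0

Scalar subquery: MIN(hour) over all readings rows = 0.
Keep rows where hour <= that value.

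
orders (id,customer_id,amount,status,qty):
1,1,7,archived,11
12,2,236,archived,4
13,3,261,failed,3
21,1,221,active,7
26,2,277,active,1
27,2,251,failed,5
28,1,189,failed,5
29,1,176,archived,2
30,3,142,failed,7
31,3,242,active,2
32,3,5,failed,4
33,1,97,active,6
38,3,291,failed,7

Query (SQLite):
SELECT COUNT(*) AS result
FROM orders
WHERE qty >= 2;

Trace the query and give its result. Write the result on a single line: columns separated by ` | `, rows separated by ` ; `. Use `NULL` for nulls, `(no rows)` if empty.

Rows where qty >= 2 → amount values: [7, 236, 261, 221, 251, 189, 176, 142, 242, 5, 97, 291].
COUNT(*) counts rows → 12.

12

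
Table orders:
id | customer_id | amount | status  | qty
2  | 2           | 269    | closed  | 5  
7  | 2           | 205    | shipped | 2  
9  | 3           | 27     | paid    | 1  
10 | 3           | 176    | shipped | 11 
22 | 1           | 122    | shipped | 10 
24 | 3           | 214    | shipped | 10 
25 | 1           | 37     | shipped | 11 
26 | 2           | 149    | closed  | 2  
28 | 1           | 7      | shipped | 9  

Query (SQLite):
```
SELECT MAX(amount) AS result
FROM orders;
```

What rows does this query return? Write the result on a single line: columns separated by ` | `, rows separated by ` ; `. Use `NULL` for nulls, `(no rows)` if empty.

269

All amount values: [269, 205, 27, 176, 122, 214, 37, 149, 7].
MAX of non-NULL values = 269.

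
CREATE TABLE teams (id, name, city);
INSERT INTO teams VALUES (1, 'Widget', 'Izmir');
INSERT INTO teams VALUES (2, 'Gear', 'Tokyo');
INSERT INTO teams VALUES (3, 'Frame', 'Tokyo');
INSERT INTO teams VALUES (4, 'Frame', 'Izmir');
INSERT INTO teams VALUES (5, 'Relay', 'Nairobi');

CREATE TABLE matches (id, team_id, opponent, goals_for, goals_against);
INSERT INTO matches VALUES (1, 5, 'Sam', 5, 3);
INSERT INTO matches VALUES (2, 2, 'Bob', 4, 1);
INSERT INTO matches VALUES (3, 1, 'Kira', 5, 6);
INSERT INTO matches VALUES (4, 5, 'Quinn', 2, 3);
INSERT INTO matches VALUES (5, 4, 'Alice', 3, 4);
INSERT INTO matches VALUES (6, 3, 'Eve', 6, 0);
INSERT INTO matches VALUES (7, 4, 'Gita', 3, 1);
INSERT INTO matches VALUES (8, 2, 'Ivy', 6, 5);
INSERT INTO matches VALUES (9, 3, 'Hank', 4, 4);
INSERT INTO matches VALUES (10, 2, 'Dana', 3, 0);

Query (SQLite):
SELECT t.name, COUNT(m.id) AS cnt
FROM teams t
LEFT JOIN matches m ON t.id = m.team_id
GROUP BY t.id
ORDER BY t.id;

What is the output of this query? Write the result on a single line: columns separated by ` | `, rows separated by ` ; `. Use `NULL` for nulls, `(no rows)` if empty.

LEFT JOIN keeps every teams row; unmatched ones get NULL for matches columns.
Group by teams.id and compute COUNT(m.id). COUNT(col) of an all-NULL group is 0.
  1: ids {3} → COUNT(m.id)=1
  2: ids {2, 8, 10} → COUNT(m.id)=3
  3: ids {6, 9} → COUNT(m.id)=2
  4: ids {5, 7} → COUNT(m.id)=2
  5: ids {1, 4} → COUNT(m.id)=2

Widget | 1 ; Gear | 3 ; Frame | 2 ; Frame | 2 ; Relay | 2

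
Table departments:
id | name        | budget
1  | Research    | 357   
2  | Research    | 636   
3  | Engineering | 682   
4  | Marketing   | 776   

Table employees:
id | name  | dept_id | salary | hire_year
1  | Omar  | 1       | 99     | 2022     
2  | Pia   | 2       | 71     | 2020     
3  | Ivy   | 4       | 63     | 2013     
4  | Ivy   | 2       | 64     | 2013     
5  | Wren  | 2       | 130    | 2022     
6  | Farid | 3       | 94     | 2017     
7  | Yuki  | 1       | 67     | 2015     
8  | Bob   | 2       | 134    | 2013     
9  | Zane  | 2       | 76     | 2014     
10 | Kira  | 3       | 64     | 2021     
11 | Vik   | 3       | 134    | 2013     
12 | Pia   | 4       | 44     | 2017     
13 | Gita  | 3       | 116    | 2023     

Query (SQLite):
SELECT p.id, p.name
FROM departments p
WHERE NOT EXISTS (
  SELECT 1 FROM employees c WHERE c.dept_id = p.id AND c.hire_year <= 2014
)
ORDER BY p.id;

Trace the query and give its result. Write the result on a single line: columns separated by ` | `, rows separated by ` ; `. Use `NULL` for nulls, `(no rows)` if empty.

1 | Research

For each departments row, check whether any employees with matching dept_id has hire_year <= 2014.
Keep rows where that is false.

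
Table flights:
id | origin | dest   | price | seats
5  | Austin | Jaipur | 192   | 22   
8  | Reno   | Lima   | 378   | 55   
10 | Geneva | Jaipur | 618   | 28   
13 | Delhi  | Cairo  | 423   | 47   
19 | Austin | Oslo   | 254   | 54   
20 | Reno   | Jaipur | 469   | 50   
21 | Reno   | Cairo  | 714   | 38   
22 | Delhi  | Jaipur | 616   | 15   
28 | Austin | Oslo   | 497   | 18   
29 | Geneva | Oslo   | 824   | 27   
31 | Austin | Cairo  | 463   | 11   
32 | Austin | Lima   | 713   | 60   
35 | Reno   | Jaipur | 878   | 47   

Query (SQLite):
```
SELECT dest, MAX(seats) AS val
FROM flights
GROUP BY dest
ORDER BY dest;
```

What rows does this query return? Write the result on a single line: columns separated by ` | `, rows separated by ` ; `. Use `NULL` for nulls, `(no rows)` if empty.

Cairo | 47 ; Jaipur | 50 ; Lima | 60 ; Oslo | 54

Partition flights by dest; compute MAX(seats) within each group.
  Cairo: ids {13, 21, 31} → MAX(seats)=47
  Jaipur: ids {5, 10, 20, 22, 35} → MAX(seats)=50
  Lima: ids {8, 32} → MAX(seats)=60
  Oslo: ids {19, 28, 29} → MAX(seats)=54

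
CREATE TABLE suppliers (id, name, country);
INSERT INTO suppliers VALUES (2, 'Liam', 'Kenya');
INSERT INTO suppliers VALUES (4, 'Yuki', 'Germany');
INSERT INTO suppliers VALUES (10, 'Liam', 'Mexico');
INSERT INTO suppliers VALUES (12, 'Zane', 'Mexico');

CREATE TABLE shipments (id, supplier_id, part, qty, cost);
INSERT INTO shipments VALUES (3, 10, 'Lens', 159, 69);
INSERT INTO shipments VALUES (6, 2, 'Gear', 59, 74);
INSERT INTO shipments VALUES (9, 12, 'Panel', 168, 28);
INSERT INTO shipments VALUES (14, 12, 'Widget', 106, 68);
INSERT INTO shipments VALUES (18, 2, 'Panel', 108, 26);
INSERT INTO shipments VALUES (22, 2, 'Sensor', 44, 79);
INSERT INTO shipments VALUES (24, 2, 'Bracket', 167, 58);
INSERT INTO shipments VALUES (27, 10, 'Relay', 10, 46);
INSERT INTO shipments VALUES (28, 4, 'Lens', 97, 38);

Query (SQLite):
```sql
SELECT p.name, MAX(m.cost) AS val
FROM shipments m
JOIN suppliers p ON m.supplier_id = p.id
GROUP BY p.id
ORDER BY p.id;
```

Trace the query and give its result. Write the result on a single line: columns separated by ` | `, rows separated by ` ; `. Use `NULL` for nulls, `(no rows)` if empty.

Liam | 79 ; Yuki | 38 ; Liam | 69 ; Zane | 68

Join each shipments row to its suppliers via supplier_id.
Group joined rows by suppliers.id; compute MAX(m.cost) per group.
  2: ids {6, 18, 22, 24} → MAX(m.cost)=79
  4: ids {28} → MAX(m.cost)=38
  10: ids {3, 27} → MAX(m.cost)=69
  12: ids {9, 14} → MAX(m.cost)=68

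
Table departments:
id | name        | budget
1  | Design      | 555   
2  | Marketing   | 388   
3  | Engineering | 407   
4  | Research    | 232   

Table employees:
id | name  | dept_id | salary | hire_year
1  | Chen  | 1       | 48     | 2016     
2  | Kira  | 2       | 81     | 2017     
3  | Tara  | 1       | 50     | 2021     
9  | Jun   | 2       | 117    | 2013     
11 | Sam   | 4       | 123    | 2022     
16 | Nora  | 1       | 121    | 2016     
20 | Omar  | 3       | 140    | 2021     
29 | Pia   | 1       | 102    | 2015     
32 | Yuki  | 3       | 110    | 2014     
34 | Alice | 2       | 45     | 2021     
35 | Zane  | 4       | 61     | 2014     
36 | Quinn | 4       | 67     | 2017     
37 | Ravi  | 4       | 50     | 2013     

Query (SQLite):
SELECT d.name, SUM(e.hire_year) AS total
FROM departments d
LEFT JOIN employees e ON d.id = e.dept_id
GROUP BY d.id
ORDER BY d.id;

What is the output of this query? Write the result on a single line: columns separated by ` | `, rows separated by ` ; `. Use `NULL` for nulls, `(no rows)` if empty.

LEFT JOIN keeps every departments row; unmatched ones get NULL for employees columns.
Group by departments.id and compute SUM(e.hire_year). SUM over an all-NULL group is NULL.
  1: ids {1, 3, 16, 29} → SUM(e.hire_year)=8068
  2: ids {2, 9, 34} → SUM(e.hire_year)=6051
  3: ids {20, 32} → SUM(e.hire_year)=4035
  4: ids {11, 35, 36, 37} → SUM(e.hire_year)=8066

Design | 8068 ; Marketing | 6051 ; Engineering | 4035 ; Research | 8066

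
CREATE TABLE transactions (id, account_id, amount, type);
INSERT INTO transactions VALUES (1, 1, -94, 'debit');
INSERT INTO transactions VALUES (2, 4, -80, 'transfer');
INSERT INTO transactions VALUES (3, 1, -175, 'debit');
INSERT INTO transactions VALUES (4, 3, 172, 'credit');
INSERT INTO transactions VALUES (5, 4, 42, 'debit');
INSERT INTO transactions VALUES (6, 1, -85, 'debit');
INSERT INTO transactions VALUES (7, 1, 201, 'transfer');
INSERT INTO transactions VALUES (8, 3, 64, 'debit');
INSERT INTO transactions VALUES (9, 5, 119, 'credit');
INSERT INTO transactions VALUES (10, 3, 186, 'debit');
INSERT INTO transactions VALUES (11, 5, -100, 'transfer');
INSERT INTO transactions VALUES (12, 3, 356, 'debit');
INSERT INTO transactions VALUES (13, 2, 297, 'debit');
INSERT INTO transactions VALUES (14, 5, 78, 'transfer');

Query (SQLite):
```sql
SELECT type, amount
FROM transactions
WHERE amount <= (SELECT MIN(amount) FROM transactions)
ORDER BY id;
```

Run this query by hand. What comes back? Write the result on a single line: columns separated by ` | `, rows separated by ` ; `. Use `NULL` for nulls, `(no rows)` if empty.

debit | -175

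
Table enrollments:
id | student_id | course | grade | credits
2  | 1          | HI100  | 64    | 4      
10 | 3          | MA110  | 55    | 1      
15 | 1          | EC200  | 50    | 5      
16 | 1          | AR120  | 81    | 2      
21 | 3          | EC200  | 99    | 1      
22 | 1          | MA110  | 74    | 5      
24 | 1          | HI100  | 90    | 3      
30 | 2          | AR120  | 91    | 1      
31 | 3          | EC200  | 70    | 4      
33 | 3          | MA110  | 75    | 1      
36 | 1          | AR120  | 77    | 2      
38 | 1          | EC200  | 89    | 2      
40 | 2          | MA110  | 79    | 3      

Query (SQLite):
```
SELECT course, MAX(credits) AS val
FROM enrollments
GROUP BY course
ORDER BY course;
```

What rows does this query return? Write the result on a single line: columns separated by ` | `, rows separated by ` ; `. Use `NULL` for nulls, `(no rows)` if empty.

Partition enrollments by course; compute MAX(credits) within each group.
  AR120: ids {16, 30, 36} → MAX(credits)=2
  EC200: ids {15, 21, 31, 38} → MAX(credits)=5
  HI100: ids {2, 24} → MAX(credits)=4
  MA110: ids {10, 22, 33, 40} → MAX(credits)=5

AR120 | 2 ; EC200 | 5 ; HI100 | 4 ; MA110 | 5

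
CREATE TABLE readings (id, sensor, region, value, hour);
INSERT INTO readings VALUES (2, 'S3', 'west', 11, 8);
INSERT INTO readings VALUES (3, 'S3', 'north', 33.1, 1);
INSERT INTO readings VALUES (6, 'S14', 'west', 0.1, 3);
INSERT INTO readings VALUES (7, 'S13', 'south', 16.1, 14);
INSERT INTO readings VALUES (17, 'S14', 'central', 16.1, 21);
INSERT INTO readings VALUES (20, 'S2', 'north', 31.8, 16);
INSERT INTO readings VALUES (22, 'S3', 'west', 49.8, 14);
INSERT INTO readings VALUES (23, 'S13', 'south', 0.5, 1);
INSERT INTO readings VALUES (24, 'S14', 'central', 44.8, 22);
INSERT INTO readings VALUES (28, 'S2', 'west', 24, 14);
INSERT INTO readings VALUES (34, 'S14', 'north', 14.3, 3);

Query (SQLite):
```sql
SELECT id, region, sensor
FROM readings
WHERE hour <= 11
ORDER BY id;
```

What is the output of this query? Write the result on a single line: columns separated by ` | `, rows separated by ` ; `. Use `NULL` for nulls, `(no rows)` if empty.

2 | west | S3 ; 3 | north | S3 ; 6 | west | S14 ; 23 | south | S13 ; 34 | north | S14

hour <= 11: ids {2, 3, 6, 23, 34}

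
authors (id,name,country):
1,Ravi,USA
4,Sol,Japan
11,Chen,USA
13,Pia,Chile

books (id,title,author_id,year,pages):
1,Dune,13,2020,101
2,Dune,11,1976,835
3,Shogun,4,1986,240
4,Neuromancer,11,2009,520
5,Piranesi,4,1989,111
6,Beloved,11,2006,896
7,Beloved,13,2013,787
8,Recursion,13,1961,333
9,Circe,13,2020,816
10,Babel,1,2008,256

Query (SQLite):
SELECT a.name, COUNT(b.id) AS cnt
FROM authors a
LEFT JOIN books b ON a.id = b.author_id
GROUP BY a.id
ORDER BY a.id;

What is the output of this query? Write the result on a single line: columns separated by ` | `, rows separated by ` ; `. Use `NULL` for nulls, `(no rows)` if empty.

LEFT JOIN keeps every authors row; unmatched ones get NULL for books columns.
Group by authors.id and compute COUNT(b.id). COUNT(col) of an all-NULL group is 0.
  1: ids {10} → COUNT(b.id)=1
  4: ids {3, 5} → COUNT(b.id)=2
  11: ids {2, 4, 6} → COUNT(b.id)=3
  13: ids {1, 7, 8, 9} → COUNT(b.id)=4

Ravi | 1 ; Sol | 2 ; Chen | 3 ; Pia | 4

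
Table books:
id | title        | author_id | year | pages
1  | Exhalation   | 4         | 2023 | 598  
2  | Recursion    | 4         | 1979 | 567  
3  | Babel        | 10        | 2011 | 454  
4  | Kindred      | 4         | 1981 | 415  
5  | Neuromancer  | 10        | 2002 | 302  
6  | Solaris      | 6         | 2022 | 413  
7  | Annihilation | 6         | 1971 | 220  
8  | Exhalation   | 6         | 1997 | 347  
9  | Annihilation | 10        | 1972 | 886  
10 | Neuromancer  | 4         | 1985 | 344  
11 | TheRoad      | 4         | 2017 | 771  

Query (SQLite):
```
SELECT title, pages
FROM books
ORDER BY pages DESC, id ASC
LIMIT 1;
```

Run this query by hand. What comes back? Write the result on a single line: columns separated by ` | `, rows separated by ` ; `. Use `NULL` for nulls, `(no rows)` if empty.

Annihilation | 886

Sort by pages desc, tiebreak id asc: (886, id=9), (771, id=11), (598, id=1), (567, id=2) …. Take first 1.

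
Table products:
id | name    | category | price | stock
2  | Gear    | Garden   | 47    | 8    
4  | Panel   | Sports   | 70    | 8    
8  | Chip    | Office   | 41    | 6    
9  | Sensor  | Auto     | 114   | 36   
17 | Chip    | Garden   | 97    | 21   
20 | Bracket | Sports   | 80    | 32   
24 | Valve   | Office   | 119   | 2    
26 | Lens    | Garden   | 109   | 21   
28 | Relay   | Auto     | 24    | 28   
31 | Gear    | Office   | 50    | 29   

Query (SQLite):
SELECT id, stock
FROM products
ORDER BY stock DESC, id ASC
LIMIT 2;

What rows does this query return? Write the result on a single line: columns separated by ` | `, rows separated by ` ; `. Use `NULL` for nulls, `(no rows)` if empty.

9 | 36 ; 20 | 32

Sort by stock desc, tiebreak id asc: (36, id=9), (32, id=20), (29, id=31), (28, id=28), (21, id=17) …. Take first 2.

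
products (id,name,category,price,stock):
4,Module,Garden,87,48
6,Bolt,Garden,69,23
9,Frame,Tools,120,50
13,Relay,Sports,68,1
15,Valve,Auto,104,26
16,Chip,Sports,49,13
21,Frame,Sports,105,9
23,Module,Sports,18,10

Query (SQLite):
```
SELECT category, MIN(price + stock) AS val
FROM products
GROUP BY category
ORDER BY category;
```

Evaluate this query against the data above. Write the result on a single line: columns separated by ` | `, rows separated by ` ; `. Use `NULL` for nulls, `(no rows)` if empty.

Auto | 130 ; Garden | 92 ; Sports | 28 ; Tools | 170

For each row compute price + stock.
Group by category; take MIN of the expression per group.
  Auto: ids {15} → MIN(price + stock)=130
  Garden: ids {4, 6} → MIN(price + stock)=92
  Sports: ids {13, 16, 21, 23} → MIN(price + stock)=28
  Tools: ids {9} → MIN(price + stock)=170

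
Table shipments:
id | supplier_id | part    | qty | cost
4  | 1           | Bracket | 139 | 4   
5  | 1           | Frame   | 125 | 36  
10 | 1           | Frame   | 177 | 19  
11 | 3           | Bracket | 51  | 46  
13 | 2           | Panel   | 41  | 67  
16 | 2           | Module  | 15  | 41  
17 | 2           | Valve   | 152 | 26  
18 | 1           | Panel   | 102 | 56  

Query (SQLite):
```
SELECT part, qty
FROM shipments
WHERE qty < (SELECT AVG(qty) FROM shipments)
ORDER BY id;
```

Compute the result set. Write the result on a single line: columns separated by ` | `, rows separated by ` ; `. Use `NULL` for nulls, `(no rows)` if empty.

Scalar subquery: AVG(qty) over all shipments rows = 100.25.
Keep rows where qty < that value.

Bracket | 51 ; Panel | 41 ; Module | 15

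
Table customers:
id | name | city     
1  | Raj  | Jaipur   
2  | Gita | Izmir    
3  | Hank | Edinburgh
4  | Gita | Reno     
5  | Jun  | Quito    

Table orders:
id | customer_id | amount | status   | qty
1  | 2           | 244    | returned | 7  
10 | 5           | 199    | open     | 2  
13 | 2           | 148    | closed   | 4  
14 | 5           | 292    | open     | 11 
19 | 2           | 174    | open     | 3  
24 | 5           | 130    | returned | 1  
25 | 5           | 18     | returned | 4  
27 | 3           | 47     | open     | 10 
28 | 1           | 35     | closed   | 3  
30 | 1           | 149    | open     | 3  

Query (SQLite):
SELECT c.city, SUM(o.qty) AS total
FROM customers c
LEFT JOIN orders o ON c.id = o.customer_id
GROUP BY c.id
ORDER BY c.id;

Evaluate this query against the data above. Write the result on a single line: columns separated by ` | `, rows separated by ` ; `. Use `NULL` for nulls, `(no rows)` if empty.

LEFT JOIN keeps every customers row; unmatched ones get NULL for orders columns.
Group by customers.id and compute SUM(o.qty). SUM over an all-NULL group is NULL.
  1: ids {28, 30} → SUM(o.qty)=6
  2: ids {1, 13, 19} → SUM(o.qty)=14
  3: ids {27} → SUM(o.qty)=10
  4: ids {—} → SUM(o.qty)=NULL
  5: ids {10, 14, 24, 25} → SUM(o.qty)=18

Jaipur | 6 ; Izmir | 14 ; Edinburgh | 10 ; Reno | NULL ; Quito | 18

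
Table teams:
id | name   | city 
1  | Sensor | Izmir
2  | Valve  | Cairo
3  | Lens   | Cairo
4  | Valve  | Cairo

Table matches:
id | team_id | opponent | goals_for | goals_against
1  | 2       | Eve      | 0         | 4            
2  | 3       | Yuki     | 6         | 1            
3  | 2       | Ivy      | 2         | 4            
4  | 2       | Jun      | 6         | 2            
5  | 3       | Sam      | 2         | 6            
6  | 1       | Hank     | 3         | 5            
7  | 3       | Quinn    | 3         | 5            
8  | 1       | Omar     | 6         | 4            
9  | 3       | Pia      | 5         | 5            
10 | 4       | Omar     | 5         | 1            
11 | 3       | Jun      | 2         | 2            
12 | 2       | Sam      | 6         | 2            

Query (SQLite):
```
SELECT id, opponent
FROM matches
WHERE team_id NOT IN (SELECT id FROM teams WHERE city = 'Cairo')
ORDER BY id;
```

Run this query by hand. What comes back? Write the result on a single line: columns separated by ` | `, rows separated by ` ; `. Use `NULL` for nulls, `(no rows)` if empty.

6 | Hank ; 8 | Omar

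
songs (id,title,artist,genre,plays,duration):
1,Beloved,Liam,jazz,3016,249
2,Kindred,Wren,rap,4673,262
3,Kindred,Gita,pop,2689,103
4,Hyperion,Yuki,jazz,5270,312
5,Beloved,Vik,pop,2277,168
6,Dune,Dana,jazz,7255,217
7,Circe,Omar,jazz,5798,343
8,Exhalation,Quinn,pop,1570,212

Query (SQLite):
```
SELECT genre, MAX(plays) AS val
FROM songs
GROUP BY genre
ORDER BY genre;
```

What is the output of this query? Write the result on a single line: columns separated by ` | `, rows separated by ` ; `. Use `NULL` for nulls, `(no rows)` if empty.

Partition songs by genre; compute MAX(plays) within each group.
  jazz: ids {1, 4, 6, 7} → MAX(plays)=7255
  pop: ids {3, 5, 8} → MAX(plays)=2689
  rap: ids {2} → MAX(plays)=4673

jazz | 7255 ; pop | 2689 ; rap | 4673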